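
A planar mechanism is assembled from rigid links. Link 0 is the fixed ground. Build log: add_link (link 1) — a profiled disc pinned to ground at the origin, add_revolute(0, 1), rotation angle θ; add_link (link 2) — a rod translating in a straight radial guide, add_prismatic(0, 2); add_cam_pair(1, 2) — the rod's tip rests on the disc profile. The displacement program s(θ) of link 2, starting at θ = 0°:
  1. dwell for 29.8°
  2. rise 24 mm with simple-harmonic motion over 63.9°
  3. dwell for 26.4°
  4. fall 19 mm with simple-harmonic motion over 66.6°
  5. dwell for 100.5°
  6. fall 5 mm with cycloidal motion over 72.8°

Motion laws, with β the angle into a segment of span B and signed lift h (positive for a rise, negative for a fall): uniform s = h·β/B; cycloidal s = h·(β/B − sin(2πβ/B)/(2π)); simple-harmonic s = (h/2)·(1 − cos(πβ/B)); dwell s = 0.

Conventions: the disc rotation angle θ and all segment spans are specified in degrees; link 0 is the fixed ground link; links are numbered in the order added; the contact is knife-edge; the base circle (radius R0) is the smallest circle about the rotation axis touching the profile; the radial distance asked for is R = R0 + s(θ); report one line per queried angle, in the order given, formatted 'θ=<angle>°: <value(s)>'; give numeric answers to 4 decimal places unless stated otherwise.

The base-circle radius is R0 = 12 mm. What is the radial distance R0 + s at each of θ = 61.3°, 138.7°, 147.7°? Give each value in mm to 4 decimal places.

seg 1 [0°–29.8°] dwell: s stays 0.0000
seg 2 [29.8°–93.7°] simple-harmonic, h=24: θ=61.3° here. β=31.5, B=63.9. 24/2·(1 − cos(π·0.4930)) = 11.7345 → s = 11.7345
seg 2 [29.8°–93.7°] simple-harmonic, h=24: full span → s += 24 → s = 24.0000
seg 3 [93.7°–120.1°] dwell: s stays 24.0000
seg 4 [120.1°–186.7°] simple-harmonic, h=-19: θ=138.7° here. β=18.6, B=66.6. -19/2·(1 − cos(π·0.2793)) = -3.4279 → s = 20.5721
seg 4 [120.1°–186.7°] simple-harmonic, h=-19: θ=147.7° here. β=27.6, B=66.6. -19/2·(1 − cos(π·0.4144)) = -6.9764 → s = 17.0236
θ=61.3°: R = R0 + s = 12 + 11.7345 = 23.7345
θ=138.7°: R = R0 + s = 12 + 20.5721 = 32.5721
θ=147.7°: R = R0 + s = 12 + 17.0236 = 29.0236

θ=61.3°: 23.7345
θ=138.7°: 32.5721
θ=147.7°: 29.0236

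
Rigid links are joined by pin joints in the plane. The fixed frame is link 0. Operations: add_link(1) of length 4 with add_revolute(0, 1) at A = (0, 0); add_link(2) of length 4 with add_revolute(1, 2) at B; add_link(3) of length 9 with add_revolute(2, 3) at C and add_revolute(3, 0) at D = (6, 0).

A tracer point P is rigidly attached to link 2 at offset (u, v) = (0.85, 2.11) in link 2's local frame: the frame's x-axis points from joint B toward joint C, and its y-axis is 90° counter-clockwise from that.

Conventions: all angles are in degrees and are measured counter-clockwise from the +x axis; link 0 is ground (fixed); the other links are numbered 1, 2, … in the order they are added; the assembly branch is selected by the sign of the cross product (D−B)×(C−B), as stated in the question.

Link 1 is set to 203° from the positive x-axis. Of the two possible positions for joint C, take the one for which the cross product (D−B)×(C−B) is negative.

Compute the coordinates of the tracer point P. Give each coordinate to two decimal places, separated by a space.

A=(0,0), D=(6.00,0)
B = A + 4.00·(cos203°, sin203°) = (-3.6820, -1.5629)
|BD| = 9.8074
circle(B,4.00) ∩ circle(D,9.00): a=1.5898, h=3.6705
  candidates: C₊=(-2.6974,2.3140) cross=35.998; C₋=(-1.5276,-4.9331) cross=-35.998
  branch - wants cross < 0 → take C=(-1.5276,-4.9331) (cross=-35.998)
ex = (C−B)/|BC| = (0.5386,-0.8426); ey = (0.8426,0.5386)
P = B + 0.85·ex + 2.11·ey = (-1.4464,-1.1426)

-1.45 -1.14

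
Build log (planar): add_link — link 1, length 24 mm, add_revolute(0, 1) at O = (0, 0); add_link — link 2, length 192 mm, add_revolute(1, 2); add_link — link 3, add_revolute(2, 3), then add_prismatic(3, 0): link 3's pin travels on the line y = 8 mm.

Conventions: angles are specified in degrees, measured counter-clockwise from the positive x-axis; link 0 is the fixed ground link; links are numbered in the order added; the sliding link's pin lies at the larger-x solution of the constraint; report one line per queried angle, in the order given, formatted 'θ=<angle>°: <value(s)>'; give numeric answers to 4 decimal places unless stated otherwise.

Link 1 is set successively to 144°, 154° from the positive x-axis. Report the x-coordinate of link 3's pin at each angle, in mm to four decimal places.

geometry: r = 24 mm, L = 192 mm, e = 8 mm
θ=144°: crank pin P = (r cos θ, r sin θ) = (-19.416408, 14.106846)
θ=144°: h = r sin θ − e = 14.106846 − 8 = 6.106846
θ=144°: x = r cos θ + √(L² − h²) = -19.416408 + 191.902857 = 172.486449
θ=154°: crank pin P = (r cos θ, r sin θ) = (-21.571057, 10.520908)
θ=154°: h = r sin θ − e = 10.520908 − 8 = 2.520908
θ=154°: x = r cos θ + √(L² − h²) = -21.571057 + 191.983450 = 170.412393

θ=144°: 172.4864
θ=154°: 170.4124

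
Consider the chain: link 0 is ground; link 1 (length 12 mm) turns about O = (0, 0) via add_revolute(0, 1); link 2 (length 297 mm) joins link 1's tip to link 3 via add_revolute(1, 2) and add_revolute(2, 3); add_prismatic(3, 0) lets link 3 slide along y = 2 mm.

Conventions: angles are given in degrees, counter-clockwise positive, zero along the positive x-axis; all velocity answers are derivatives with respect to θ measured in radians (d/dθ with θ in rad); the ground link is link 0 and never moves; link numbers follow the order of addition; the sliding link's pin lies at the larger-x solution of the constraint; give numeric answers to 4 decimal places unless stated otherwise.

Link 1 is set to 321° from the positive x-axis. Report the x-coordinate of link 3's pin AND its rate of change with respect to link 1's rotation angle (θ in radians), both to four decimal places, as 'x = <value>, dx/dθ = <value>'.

geometry: r = 12 mm, L = 297 mm, e = 2 mm
crank pin P = (r cos θ, r sin θ) = (9.325752, -7.551845)
h = r sin θ − e = -7.551845 − 2 = -9.551845
x = r cos θ + √(L² − h²) = 9.325752 + 296.846361 = 306.172113
dx/dθ = −r sin θ − h·r cos θ/√(L² − h²) (θ in radians; h = -9.551845) = 7.851926

x = 306.1721, dx/dθ = 7.8519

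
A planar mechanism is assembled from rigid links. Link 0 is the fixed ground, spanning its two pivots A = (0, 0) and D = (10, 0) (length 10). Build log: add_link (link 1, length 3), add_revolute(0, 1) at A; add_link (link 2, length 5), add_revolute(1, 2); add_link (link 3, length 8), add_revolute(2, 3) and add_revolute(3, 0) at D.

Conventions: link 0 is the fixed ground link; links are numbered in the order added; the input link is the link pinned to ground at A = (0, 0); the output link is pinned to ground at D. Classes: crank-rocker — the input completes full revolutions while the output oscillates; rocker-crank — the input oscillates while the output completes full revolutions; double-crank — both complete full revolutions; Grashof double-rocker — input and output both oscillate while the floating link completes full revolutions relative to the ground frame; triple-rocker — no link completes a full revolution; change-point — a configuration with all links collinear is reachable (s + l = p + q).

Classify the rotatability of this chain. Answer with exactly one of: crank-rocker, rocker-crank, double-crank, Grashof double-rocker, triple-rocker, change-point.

lengths: ground=10, input=3, coupler=5, output=8
sorted: s=3 (shortest), l=10 (longest), p+q=13
s + l = 13 vs p + q = 13
s + l = p + q → change-point (collinear configuration reachable)

change-point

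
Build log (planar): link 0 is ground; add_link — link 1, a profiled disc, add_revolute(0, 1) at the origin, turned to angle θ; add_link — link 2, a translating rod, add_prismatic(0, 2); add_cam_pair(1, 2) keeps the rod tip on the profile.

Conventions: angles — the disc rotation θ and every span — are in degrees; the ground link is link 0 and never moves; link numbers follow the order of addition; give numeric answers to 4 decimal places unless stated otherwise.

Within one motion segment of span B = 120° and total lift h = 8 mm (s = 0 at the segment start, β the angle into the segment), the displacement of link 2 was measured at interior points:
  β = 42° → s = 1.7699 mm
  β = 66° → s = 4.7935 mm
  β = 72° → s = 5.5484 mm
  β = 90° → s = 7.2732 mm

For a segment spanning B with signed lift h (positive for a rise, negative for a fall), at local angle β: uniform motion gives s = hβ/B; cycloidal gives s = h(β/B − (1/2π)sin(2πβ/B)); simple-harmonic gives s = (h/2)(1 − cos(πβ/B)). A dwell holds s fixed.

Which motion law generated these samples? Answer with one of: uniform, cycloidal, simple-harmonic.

candidates at β/B = r: uniform s = h·r (linear in β); cycloidal s = h·(r − sin(2πr)/(2π)); simple-harmonic s = (h/2)(1 − cos(πr))
β=42°: printed 1.7699 | uniform 2.8000, cycloidal 1.7699, simple-harmonic 2.1840
β=66°: printed 4.7935 | uniform 4.4000, cycloidal 4.7935, simple-harmonic 4.6257
β=72°: printed 5.5484 | uniform 4.8000, cycloidal 5.5484, simple-harmonic 5.2361
β=90°: printed 7.2732 | uniform 6.0000, cycloidal 7.2732, simple-harmonic 6.8284
only one law matches every sample → cycloidal

cycloidal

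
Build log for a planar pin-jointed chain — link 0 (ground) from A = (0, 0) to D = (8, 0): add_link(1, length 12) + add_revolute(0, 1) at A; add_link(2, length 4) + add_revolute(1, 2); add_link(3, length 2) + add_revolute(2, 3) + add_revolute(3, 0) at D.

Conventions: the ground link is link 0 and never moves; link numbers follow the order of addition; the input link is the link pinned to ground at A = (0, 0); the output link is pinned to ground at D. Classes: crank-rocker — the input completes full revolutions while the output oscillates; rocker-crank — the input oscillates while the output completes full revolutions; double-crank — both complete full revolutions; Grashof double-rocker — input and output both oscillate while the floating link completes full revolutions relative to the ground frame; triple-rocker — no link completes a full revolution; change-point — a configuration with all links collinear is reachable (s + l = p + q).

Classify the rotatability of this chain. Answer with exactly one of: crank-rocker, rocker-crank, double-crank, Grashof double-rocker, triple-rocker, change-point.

lengths: ground=8, input=12, coupler=4, output=2
sorted: s=2 (shortest), l=12 (longest), p+q=12
s + l = 14 vs p + q = 12
s + l > p + q → non-Grashof → no link fully rotates → triple-rocker

triple-rocker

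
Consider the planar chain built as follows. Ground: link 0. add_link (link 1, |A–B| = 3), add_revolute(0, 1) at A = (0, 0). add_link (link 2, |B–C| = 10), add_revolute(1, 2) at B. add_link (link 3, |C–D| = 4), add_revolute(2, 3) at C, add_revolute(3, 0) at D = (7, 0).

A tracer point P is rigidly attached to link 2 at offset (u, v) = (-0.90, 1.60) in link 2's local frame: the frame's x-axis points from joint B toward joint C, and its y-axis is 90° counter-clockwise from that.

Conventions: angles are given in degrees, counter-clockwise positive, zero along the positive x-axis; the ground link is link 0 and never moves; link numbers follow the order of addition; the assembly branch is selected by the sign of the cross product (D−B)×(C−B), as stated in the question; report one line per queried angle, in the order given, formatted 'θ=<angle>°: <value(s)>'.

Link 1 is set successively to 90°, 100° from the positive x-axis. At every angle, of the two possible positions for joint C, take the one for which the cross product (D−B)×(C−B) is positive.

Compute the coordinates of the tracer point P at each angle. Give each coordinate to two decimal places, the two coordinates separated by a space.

A=(0,0), D=(7.00,0)
θ=90°: B = A + 3.00·(cos90°, sin90°) = (0.0000, 3.0000)
θ=90°: |BD| = 7.6158
θ=90°: circle(B,10.00) ∩ circle(D,4.00): a=9.3228, h=3.6175
θ=90°:   candidates: C₊=(9.9940,2.6526) cross=27.550; C₋=(7.1440,-3.9974) cross=-27.550
θ=90°:   branch + wants cross > 0 → take C=(9.9940,2.6526) (cross=27.550)
θ=90°: ex = (C−B)/|BC| = (0.9994,-0.0347); ey = (0.0347,0.9994)
θ=90°: P = B + -0.90·ex + 1.60·ey = (-0.8439,4.6303)
θ=100°: B = A + 3.00·(cos100°, sin100°) = (-0.5209, 2.9544)
θ=100°: |BD| = 8.0804
θ=100°: circle(B,10.00) ∩ circle(D,4.00): a=9.2380, h=3.8289
θ=100°:   candidates: C₊=(9.4773,3.1405) cross=30.939; C₋=(6.6775,-3.9870) cross=-30.939
θ=100°:   branch + wants cross > 0 → take C=(9.4773,3.1405) (cross=30.939)
θ=100°: ex = (C−B)/|BC| = (0.9998,0.0186); ey = (-0.0186,0.9998)
θ=100°: P = B + -0.90·ex + 1.60·ey = (-1.4506,4.5374)

θ=90°: -0.84 4.63
θ=100°: -1.45 4.54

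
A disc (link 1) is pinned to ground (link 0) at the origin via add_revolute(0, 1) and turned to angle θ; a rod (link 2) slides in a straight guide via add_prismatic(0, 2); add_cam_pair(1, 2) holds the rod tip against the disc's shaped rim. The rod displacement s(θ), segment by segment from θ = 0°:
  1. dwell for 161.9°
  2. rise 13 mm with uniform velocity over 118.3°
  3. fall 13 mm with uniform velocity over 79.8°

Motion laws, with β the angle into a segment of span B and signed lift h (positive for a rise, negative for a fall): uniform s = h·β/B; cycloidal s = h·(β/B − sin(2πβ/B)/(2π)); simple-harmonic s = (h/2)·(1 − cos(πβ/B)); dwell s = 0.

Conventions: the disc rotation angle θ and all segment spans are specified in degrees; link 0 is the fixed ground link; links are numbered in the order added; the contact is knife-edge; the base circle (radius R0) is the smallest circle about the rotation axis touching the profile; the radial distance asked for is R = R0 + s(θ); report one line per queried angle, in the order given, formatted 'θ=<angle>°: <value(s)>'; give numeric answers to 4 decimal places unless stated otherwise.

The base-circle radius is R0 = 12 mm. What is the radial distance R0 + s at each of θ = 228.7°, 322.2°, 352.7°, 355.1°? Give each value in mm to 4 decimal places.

segment 1 (0° to 161.9°, dwell): s unchanged at 0.0000
θ = 228.7° falls in segment 2 (161.9° to 280.2°, uniform, h = 13): β = 228.7 − 161.9 = 66.8°, B = 118.3°; Δs = 13·66.8/118.3 = 7.3407; s = 0.0000 + 7.3407 = 7.3407
segment 2 (161.9° to 280.2°, uniform, h = 13) is passed completely: s = 0.0000 + (13) = 13.0000
θ = 322.2° falls in segment 3 (280.2° to 360°, uniform, h = -13): β = 322.2 − 280.2 = 42°, B = 79.8°; Δs = -13·42/79.8 = -6.8421; s = 13.0000 − 6.8421 = 6.1579
θ = 352.7° falls in segment 3 (280.2° to 360°, uniform, h = -13): β = 352.7 − 280.2 = 72.5°, B = 79.8°; Δs = -13·72.5/79.8 = -11.8108; s = 13.0000 − 11.8108 = 1.1892
θ = 355.1° falls in segment 3 (280.2° to 360°, uniform, h = -13): β = 355.1 − 280.2 = 74.9°, B = 79.8°; Δs = -13·74.9/79.8 = -12.2018; s = 13.0000 − 12.2018 = 0.7982
θ=228.7°: R = R0 + s = 12 + 7.3407 = 19.3407
θ=322.2°: R = R0 + s = 12 + 6.1579 = 18.1579
θ=352.7°: R = R0 + s = 12 + 1.1892 = 13.1892
θ=355.1°: R = R0 + s = 12 + 0.7982 = 12.7982

θ=228.7°: 19.3407
θ=322.2°: 18.1579
θ=352.7°: 13.1892
θ=355.1°: 12.7982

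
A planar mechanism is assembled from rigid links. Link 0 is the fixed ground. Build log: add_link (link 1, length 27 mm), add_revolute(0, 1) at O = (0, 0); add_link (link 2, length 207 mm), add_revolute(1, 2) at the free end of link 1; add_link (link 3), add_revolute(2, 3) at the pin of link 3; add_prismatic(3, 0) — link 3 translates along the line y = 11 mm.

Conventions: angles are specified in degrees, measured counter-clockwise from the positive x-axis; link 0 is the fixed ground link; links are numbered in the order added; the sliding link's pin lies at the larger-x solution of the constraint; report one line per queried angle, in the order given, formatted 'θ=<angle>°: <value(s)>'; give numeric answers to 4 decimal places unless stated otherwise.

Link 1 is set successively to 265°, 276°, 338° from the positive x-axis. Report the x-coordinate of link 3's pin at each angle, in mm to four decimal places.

geometry: r = 27 mm, L = 207 mm, e = 11 mm
θ=265°: crank pin P = (r cos θ, r sin θ) = (-2.353205, -26.897257)
θ=265°: h = r sin θ − e = -26.897257 − 11 = -37.897257
θ=265°: x = r cos θ + √(L² − h²) = -2.353205 + 203.501346 = 201.148141
θ=276°: crank pin P = (r cos θ, r sin θ) = (2.822269, -26.852091)
θ=276°: h = r sin θ − e = -26.852091 − 11 = -37.852091
θ=276°: x = r cos θ + √(L² − h²) = 2.822269 + 203.509752 = 206.332021
θ=338°: crank pin P = (r cos θ, r sin θ) = (25.033964, -10.114378)
θ=338°: h = r sin θ − e = -10.114378 − 11 = -21.114378
θ=338°: x = r cos θ + √(L² − h²) = 25.033964 + 205.920332 = 230.954296

θ=265°: 201.1481
θ=276°: 206.3320
θ=338°: 230.9543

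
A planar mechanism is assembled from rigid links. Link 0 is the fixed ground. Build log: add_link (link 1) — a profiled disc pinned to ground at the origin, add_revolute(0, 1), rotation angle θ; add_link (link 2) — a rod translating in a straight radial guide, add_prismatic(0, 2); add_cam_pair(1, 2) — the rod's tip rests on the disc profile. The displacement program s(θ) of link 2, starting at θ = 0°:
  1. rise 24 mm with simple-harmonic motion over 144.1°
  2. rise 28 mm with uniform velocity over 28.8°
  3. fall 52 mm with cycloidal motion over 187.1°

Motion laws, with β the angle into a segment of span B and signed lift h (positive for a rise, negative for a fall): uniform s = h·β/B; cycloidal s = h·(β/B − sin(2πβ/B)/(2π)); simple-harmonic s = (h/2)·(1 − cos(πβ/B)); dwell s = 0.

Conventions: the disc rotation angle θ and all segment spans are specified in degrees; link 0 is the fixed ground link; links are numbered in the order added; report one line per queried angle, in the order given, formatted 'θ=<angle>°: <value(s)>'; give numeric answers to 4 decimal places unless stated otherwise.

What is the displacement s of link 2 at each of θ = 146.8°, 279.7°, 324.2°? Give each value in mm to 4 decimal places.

seg 1 [0°–144.1°] simple-harmonic, h=24: full span → s += 24 → s = 24.0000
seg 2 [144.1°–172.9°] uniform, h=28: θ=146.8° here. β=2.7, B=28.8. 28·2.7/28.8 = 2.6250 → s = 26.6250
seg 2 [144.1°–172.9°] uniform, h=28: full span → s += 28 → s = 52.0000
seg 3 [172.9°–360°] cycloidal, h=-52: θ=279.7° here. β=106.8, B=187.1. -52·(0.5708 − sin(2π·0.5708)/(2π)) = -33.2447 → s = 18.7553
seg 3 [172.9°–360°] cycloidal, h=-52: θ=324.2° here. β=151.3, B=187.1. -52·(0.8087 − sin(2π·0.8087)/(2π)) = -49.7705 → s = 2.2295

θ=146.8°: 26.6250
θ=279.7°: 18.7553
θ=324.2°: 2.2295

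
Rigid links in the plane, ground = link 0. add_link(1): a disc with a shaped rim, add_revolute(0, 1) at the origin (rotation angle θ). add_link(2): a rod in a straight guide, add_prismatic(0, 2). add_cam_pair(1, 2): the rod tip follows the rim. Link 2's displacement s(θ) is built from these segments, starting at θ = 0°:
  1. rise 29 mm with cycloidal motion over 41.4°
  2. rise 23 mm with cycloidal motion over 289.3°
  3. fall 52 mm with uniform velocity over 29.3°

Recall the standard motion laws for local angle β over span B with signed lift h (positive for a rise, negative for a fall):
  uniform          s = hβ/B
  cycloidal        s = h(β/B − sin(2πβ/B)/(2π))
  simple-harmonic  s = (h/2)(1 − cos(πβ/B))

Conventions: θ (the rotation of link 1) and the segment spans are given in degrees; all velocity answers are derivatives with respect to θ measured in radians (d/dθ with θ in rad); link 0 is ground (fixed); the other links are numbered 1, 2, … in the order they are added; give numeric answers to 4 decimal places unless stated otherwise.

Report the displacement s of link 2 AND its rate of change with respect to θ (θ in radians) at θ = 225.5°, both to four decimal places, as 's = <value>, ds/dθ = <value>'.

segment 1 (0° to 41.4°, cycloidal, h = 29) is passed completely: s = 0.0000 + (29) = 29.0000
θ = 225.5° falls in segment 2 (41.4° to 330.7°, cycloidal, h = 23): β = 225.5 − 41.4 = 184.1°, B = 289.3°; Δs = 23·(0.6364 − sin(2π·0.6364)/(2π)) = 17.4028; s = 29.0000 + 17.4028 = 46.4028
velocity in seg [41.4°–330.7°] (cycloidal), θ in radians: β = 184.1° = 3.2132 rad, B = 289.3° = 5.0492 rad; ds/dθ = (h/B)(1 − cos(2πβ/B)) = (23/5.0492)(1 − cos(2π·0.6364)) = 7.538128 mm/rad

s = 46.4028, ds/dθ = 7.5381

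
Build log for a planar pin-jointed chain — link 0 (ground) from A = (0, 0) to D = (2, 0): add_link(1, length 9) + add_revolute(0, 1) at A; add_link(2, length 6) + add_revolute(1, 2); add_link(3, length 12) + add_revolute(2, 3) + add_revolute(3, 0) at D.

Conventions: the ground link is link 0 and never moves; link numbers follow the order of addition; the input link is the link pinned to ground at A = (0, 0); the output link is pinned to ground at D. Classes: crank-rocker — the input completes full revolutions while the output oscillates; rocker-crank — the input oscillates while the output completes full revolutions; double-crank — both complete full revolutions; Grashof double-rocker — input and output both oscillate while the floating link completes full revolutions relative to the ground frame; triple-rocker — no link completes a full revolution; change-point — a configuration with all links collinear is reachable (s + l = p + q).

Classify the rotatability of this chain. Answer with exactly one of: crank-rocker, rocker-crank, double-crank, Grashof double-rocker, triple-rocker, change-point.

lengths: ground=2, input=9, coupler=6, output=12
sorted: s=2 (shortest), l=12 (longest), p+q=15
s + l = 14 vs p + q = 15
s + l < p + q (Grashof) with shortest = ground link → double-crank

double-crank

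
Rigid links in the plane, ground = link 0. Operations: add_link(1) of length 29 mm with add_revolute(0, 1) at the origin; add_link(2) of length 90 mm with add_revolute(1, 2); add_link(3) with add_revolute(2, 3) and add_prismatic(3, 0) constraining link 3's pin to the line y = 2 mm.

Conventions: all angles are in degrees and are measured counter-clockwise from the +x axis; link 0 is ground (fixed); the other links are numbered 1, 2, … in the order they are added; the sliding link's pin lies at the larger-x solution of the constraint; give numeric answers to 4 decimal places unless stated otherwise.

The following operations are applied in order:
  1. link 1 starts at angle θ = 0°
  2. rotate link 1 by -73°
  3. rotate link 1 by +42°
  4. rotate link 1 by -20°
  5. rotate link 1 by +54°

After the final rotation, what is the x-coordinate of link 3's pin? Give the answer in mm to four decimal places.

geometry: r = 29 mm, L = 90 mm, e = 2 mm; θ starts at 0°
rotate link 1 by -73°: θ ← 0° -73° = -73°
rotate link 1 by +42°: θ ← -73° +42° = -31°
rotate link 1 by -20°: θ ← -31° -20° = -51°
rotate link 1 by +54°: θ ← -51° +54° = 3°
crank pin P = (r cos θ, r sin θ) = (28.960257, 1.517743)
h = r sin θ − e = 1.517743 − 2 = -0.482257
x = r cos θ + √(L² − h²) = 28.960257 + 89.998708 = 118.958964

118.9590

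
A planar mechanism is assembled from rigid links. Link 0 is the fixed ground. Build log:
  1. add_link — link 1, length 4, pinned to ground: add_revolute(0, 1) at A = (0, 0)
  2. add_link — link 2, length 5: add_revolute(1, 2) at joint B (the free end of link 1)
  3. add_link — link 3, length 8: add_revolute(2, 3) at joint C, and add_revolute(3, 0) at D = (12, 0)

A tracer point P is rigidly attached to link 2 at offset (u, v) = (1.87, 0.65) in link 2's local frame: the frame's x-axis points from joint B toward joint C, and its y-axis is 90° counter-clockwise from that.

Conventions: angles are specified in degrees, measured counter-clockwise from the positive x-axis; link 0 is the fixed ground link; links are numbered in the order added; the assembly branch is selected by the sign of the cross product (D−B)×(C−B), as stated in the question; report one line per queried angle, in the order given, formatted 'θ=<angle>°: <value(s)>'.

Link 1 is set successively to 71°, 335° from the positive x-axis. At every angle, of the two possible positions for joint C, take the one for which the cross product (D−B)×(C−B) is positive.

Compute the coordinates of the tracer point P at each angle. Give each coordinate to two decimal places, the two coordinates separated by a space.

A=(0,0), D=(12.00,0)
θ=71°: B = A + 4.00·(cos71°, sin71°) = (1.3023, 3.7821)
θ=71°: |BD| = 11.3466
θ=71°: circle(B,5.00) ∩ circle(D,8.00): a=3.9547, h=3.0594
θ=71°:   candidates: C₊=(6.0506,5.3484) cross=34.714; C₋=(4.0111,-0.4206) cross=-34.714
θ=71°:   branch + wants cross > 0 → take C=(6.0506,5.3484) (cross=34.714)
θ=71°: ex = (C−B)/|BC| = (0.9497,0.3133); ey = (-0.3133,0.9497)
θ=71°: P = B + 1.87·ex + 0.65·ey = (2.8745,4.9851)
θ=335°: B = A + 4.00·(cos335°, sin335°) = (3.6252, -1.6905)
θ=335°: |BD| = 8.5437
θ=335°: circle(B,5.00) ∩ circle(D,8.00): a=1.9895, h=4.5872
θ=335°:   candidates: C₊=(4.6677,3.1996) cross=39.191; C₋=(6.4830,-5.7933) cross=-39.191
θ=335°:   branch + wants cross > 0 → take C=(4.6677,3.1996) (cross=39.191)
θ=335°: ex = (C−B)/|BC| = (0.2085,0.9780); ey = (-0.9780,0.2085)
θ=335°: P = B + 1.87·ex + 0.65·ey = (3.3794,0.2740)

θ=71°: 2.87 4.99
θ=335°: 3.38 0.27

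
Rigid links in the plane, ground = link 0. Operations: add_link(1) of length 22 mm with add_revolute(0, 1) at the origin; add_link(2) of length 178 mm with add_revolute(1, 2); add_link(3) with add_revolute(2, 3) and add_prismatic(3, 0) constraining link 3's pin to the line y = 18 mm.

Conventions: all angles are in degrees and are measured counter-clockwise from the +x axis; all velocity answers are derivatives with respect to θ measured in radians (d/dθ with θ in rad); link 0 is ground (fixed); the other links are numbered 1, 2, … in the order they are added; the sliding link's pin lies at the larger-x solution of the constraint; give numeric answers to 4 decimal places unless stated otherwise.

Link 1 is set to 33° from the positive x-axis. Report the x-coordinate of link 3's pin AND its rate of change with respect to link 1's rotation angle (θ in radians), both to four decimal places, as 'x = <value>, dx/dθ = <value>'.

geometry: r = 22 mm, L = 178 mm, e = 18 mm
crank pin P = (r cos θ, r sin θ) = (18.450752, 11.982059)
h = r sin θ − e = 11.982059 − 18 = -6.017941
x = r cos θ + √(L² − h²) = 18.450752 + 177.898242 = 196.348994
dx/dθ = −r sin θ − h·r cos θ/√(L² − h²) (θ in radians; h = -6.017941) = -11.357907

x = 196.3490, dx/dθ = -11.3579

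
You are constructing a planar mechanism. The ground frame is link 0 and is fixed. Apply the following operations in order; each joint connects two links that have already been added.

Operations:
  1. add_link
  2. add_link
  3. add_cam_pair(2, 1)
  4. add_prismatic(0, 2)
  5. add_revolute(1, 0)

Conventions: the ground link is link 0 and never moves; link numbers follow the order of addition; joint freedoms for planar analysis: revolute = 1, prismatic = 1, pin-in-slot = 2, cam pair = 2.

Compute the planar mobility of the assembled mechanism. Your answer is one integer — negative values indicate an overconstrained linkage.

ground; <1,0,0>
#1 <2,0,0>
#2 <3,0,0>
C:2↔1 J2 <3,0,1>
P:0↔2 J1 <3,1,1>
R:1↔0 J1 <3,2,1>
3×2 − 2×2 − 1×1 = 1

M = 1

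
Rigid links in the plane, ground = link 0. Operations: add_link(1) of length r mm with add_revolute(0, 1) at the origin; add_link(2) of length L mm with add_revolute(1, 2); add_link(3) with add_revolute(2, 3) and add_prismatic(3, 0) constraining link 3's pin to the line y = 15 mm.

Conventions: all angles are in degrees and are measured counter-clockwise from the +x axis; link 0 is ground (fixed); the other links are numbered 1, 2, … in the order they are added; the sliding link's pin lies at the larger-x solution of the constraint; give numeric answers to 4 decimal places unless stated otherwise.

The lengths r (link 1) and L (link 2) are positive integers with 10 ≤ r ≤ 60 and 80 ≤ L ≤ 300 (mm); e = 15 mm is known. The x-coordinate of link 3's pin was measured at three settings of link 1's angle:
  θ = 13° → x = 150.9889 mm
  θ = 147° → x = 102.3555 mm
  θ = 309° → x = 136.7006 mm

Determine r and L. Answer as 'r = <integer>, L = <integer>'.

constraint per measurement: (x − r cos θ)² + (r sin θ − e)² = L²
subtracting the θ₁ and θ₂ equations cancels the r² and L² terms:
r = (x₁² − x₂²) / (2[(x₁cos θ₁ + e sin θ₁) − (x₂cos θ₂ + e sin θ₂)]) = 27.0000 → r = 27
L² = (x₁ − r cos θ₁)² + (r sin θ₁ − e)² = 15625.0081 → L = 125.0000 → L = 125
check at θ₃=309°: x = 136.7006 (printed 136.7006) ✓

r = 27, L = 125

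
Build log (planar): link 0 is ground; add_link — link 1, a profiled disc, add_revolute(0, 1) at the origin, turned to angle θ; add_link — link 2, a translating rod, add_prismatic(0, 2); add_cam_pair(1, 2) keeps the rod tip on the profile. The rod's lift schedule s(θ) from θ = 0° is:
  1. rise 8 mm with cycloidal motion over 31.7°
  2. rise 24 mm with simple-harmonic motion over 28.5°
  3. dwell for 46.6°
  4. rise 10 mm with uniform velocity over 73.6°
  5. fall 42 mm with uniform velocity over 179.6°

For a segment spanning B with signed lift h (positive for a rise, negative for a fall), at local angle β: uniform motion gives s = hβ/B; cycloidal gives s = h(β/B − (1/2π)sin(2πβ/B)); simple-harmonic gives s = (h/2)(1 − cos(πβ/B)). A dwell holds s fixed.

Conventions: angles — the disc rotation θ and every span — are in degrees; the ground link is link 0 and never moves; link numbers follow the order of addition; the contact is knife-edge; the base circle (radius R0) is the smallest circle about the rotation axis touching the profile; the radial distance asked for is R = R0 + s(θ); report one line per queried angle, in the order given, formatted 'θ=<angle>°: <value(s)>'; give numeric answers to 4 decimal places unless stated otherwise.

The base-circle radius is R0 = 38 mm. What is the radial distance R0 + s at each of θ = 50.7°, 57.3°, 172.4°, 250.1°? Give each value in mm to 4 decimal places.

seg 1 [0°–31.7°] cycloidal, h=8: full span → s += 8 → s = 8.0000
seg 2 [31.7°–60.2°] simple-harmonic, h=24: θ=50.7° here. β=19, B=28.5. 24/2·(1 − cos(π·0.6667)) = 18.0000 → s = 26.0000
seg 2 [31.7°–60.2°] simple-harmonic, h=24: θ=57.3° here. β=25.6, B=28.5. 24/2·(1 − cos(π·0.8982)) = 23.3921 → s = 31.3921
seg 2 [31.7°–60.2°] simple-harmonic, h=24: full span → s += 24 → s = 32.0000
seg 3 [60.2°–106.8°] dwell: s stays 32.0000
seg 4 [106.8°–180.4°] uniform, h=10: θ=172.4° here. β=65.6, B=73.6. 10·65.6/73.6 = 8.9130 → s = 40.9130
seg 4 [106.8°–180.4°] uniform, h=10: full span → s += 10 → s = 42.0000
seg 5 [180.4°–360°] uniform, h=-42: θ=250.1° here. β=69.7, B=179.6. -42·69.7/179.6 = -16.2996 → s = 25.7004
θ=50.7°: R = R0 + s = 38 + 26.0000 = 64.0000
θ=57.3°: R = R0 + s = 38 + 31.3921 = 69.3921
θ=172.4°: R = R0 + s = 38 + 40.9130 = 78.9130
θ=250.1°: R = R0 + s = 38 + 25.7004 = 63.7004

θ=50.7°: 64.0000
θ=57.3°: 69.3921
θ=172.4°: 78.9130
θ=250.1°: 63.7004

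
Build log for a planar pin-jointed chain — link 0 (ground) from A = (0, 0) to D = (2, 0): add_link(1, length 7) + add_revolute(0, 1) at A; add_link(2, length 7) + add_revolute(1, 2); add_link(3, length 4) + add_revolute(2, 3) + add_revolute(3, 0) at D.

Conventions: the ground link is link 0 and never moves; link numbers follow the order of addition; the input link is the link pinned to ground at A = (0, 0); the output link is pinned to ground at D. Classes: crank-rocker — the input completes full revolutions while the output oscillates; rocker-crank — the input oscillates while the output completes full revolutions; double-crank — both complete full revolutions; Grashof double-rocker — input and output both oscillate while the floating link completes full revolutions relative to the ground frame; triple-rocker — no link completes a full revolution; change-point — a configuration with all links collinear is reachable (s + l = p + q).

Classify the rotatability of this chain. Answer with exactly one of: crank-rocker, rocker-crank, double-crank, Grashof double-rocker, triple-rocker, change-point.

lengths: ground=2, input=7, coupler=7, output=4
sorted: s=2 (shortest), l=7 (longest), p+q=11
s + l = 9 vs p + q = 11
s + l < p + q (Grashof) with shortest = ground link → double-crank

double-crank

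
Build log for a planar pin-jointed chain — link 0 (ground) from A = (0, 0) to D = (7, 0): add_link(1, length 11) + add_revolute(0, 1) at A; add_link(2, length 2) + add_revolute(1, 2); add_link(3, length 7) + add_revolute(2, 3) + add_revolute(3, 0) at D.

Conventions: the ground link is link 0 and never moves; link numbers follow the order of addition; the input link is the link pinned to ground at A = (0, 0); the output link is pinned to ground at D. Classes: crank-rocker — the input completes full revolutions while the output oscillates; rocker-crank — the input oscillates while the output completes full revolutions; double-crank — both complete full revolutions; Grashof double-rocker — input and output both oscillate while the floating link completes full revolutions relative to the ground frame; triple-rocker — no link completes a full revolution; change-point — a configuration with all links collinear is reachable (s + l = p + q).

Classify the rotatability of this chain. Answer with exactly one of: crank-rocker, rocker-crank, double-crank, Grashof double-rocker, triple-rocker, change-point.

lengths: ground=7, input=11, coupler=2, output=7
sorted: s=2 (shortest), l=11 (longest), p+q=14
s + l = 13 vs p + q = 14
s + l < p + q (Grashof) with shortest = coupler link → Grashof double-rocker

Grashof double-rocker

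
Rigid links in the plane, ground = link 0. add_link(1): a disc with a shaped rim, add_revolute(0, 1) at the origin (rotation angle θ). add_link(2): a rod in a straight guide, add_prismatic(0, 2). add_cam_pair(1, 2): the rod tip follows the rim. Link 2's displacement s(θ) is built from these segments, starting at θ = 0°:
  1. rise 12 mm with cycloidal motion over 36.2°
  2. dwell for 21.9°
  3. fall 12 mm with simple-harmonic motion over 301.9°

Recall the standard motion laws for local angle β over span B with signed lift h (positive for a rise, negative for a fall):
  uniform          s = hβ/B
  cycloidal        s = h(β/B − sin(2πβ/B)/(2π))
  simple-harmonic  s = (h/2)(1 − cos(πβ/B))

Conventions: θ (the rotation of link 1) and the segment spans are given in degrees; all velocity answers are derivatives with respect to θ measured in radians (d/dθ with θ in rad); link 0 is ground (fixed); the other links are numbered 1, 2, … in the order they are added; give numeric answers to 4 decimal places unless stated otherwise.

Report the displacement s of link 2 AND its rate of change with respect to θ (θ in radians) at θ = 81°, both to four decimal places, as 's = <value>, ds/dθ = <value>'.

segment 1 (0° to 36.2°, cycloidal, h = 12) is passed completely: s = 0.0000 + (12) = 12.0000
segment 2 (36.2° to 58.1°, dwell): s unchanged at 12.0000
θ = 81° falls in segment 3 (58.1° to 360°, simple-harmonic, h = -12): β = 81 − 58.1 = 22.9°, B = 301.9°; Δs = -12/2·(1 − cos(π·0.0759)) = -0.1696; s = 12.0000 − 0.1696 = 11.8304
velocity in seg [58.1°–360°] (simple-harmonic), θ in radians: β = 22.9° = 0.3997 rad, B = 301.9° = 5.2691 rad; ds/dθ = (πh/(2B)) sin(πβ/B) = (π·(-12)/(2·5.2691)) sin(π·0.0759) = -0.844432 mm/rad

s = 11.8304, ds/dθ = -0.8444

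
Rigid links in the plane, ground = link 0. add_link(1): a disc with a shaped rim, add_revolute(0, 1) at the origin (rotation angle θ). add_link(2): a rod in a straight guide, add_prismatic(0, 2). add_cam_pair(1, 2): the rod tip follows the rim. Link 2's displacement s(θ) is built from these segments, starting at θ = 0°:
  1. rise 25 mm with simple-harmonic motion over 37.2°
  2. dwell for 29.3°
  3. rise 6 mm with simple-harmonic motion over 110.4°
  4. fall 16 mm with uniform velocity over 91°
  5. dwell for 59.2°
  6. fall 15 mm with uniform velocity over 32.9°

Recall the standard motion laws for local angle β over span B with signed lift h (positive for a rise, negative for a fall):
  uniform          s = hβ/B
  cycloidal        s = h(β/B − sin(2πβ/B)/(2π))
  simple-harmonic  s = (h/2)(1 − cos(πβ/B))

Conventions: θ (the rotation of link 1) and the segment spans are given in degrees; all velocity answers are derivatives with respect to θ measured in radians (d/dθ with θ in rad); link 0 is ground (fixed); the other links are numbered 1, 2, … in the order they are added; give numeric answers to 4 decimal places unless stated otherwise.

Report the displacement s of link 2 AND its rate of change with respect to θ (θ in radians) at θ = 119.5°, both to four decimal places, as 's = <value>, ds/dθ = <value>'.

segment 1 (0° to 37.2°, simple-harmonic, h = 25) is passed completely: s = 0.0000 + (25) = 25.0000
segment 2 (37.2° to 66.5°, dwell): s unchanged at 25.0000
θ = 119.5° falls in segment 3 (66.5° to 176.9°, simple-harmonic, h = 6): β = 119.5 − 66.5 = 53°, B = 110.4°; Δs = 6/2·(1 − cos(π·0.4801)) = 2.8123; s = 25.0000 + 2.8123 = 27.8123
velocity in seg [66.5°–176.9°] (simple-harmonic), θ in radians: β = 53° = 0.9250 rad, B = 110.4° = 1.9268 rad; ds/dθ = (πh/(2B)) sin(πβ/B) = (π·6/(2·1.9268)) sin(π·0.4801) = 4.881722 mm/rad

s = 27.8123, ds/dθ = 4.8817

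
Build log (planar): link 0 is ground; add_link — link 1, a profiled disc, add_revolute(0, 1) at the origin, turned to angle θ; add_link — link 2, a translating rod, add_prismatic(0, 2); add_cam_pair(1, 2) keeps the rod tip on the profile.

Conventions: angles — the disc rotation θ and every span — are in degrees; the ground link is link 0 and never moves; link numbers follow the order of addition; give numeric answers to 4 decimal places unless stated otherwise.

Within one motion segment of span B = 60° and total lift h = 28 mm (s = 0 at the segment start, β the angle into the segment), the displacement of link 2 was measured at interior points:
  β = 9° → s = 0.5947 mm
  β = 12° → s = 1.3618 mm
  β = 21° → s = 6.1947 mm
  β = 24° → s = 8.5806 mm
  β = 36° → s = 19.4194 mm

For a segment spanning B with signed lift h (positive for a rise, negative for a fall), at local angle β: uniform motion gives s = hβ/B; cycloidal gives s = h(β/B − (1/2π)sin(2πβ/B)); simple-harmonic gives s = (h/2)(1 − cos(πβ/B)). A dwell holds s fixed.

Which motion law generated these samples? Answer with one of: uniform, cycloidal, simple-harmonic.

candidates at β/B = r: uniform s = h·r (linear in β); cycloidal s = h·(r − sin(2πr)/(2π)); simple-harmonic s = (h/2)(1 − cos(πr))
β=9°: printed 0.5947 | uniform 4.2000, cycloidal 0.5947, simple-harmonic 1.5259
β=12°: printed 1.3618 | uniform 5.6000, cycloidal 1.3618, simple-harmonic 2.6738
β=21°: printed 6.1947 | uniform 9.8000, cycloidal 6.1947, simple-harmonic 7.6441
β=24°: printed 8.5806 | uniform 11.2000, cycloidal 8.5806, simple-harmonic 9.6738
β=36°: printed 19.4194 | uniform 16.8000, cycloidal 19.4194, simple-harmonic 18.3262
only one law matches every sample → cycloidal

cycloidal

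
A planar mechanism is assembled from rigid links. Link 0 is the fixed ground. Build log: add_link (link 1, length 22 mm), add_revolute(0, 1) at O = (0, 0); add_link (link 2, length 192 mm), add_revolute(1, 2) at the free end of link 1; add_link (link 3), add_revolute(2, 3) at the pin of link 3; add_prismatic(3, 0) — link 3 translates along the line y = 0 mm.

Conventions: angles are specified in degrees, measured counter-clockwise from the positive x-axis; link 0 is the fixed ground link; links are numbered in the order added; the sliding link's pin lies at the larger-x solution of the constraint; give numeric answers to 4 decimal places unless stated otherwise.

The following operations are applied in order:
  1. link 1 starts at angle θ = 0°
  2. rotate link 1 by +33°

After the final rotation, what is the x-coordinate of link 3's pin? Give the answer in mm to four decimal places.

geometry: r = 22 mm, L = 192 mm, e = 0 mm; θ starts at 0°
rotate link 1 by +33°: θ ← 0° +33° = 33°
crank pin P = (r cos θ, r sin θ) = (18.450752, 11.982059)
h = r sin θ − e = 11.982059 − 0 = 11.982059
x = r cos θ + √(L² − h²) = 18.450752 + 191.625756 = 210.076508

210.0765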